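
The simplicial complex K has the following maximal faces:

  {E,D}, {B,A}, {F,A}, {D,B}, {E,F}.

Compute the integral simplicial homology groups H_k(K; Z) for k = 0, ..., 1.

We work with the vertex ordering A < B < D < E < F. The simplices of K, each written with vertices in increasing order, are:

  0-simplices (5): A, B, D, E, F
  1-simplices (5): AB, AF, BD, DE, EF

Hence C_0 ≅ Z^5, C_1 ≅ Z^5.

∂_1: C_1 → C_0 is given by ∂[p,q] = [q] − [p].
The resulting 5×5 matrix has rank 4, and its Smith normal form has invariant factors (1,1,1,1).

From H_k ≅ ker(∂_k) / im(∂_{k+1}) we obtain:

  H_0: rank C_0 − rank ∂_1 = 5 − 4 = 1, and the invariant factors of ∂_1 are all 1, so H_0 = Z.
  H_1: rank ker ∂_1 − rank ∂_2 = (5 − 4) − 0 = 1, and there is no ∂_2, so H_1 = Z.

As a check, the Euler characteristic is 5 − 5 = 0, which agrees with 1 − 1 = 0.

H_0 = Z,  H_1 = Z.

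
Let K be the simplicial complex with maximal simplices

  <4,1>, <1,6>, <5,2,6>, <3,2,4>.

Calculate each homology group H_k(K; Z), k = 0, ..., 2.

H_0 ≅ Z,  H_1 ≅ Z,  H_2 = 0.

Fix the vertex order 1 < 2 < 3 < 4 < 5 < 6 and write every simplex with vertices in increasing order. Then dim K = 2 and the simplices of K are:

  0-simplices (6): [1], [2], [3], [4], [5], [6]
  1-simplices (8): [1,4], [1,6], [2,3], [2,4], [2,5], [2,6], [3,4], [5,6]
  2-simplices (2): [2,3,4], [2,5,6]

Hence C_0 ≅ Z^6, C_1 ≅ Z^8, C_2 ≅ Z^2.

Boundary ∂_1: C_1 → C_0 sends each edge [p,q] (with p < q) to q − p. For instance
  ∂[2,6] = [6] − [2].
The resulting 6×8 matrix has rank 5, and its Smith normal form has invariant factors (1,1,1,1,1).

Boundary ∂_2: C_2 → C_1 acts by ∂[p,q,r] = [q,r] − [p,r] + [p,q]. For instance
  ∂[2,3,4] = [3,4] − [2,4] + [2,3],
  ∂[2,5,6] = [5,6] − [2,6] + [2,5].
The resulting 8×2 matrix has rank 2, and its Smith normal form has invariant factors (1,1).

Now H_k = ker ∂_k / im ∂_{k+1}, so:

  H_0: rank C_0 − rank ∂_1 = 6 − 5 = 1, and the invariant factors of ∂_1 are all 1, so H_0 = Z.
  H_1: rank ker ∂_1 − rank ∂_2 = (8 − 5) − 2 = 1, and the invariant factors of ∂_2 are all 1, so H_1 = Z.
  H_2: rank ker ∂_2 − rank ∂_3 = (2 − 2) − 0 = 0, and there is no ∂_3, so H_2 = 0.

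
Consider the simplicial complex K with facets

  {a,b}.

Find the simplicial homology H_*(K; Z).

H_0 ≅ Z,  H_1 = 0.

Order the vertices as a < b. Listing each simplex with vertices in this order, K has dimension 1 with simplices:

  0-simplices (2): a, b
  1-simplices (1): ab

giving chain groups C_0 ≅ Z^2, C_1 ≅ Z^1.

Boundary ∂_1: C_1 → C_0 sends each edge [p,q] (with p < q) to q − p.
The 2×1 boundary matrix has rank 1 and Smith normal form diag(1).

From H_k ≅ ker(∂_k) / im(∂_{k+1}) we obtain:

  H_0: rank C_0 − rank ∂_1 = 2 − 1 = 1, and the invariant factors of ∂_1 are all 1, so H_0 ≅ Z.
  H_1: rank ker ∂_1 − rank ∂_2 = (1 − 1) − 0 = 0, and there is no ∂_2, so H_1 ≅ 0.

(K is a triangulation of the 1-simplex.)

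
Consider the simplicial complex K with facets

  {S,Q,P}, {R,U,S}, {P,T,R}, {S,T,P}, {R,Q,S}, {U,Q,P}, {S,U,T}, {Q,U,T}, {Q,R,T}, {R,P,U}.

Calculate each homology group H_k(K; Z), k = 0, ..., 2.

Order the vertices as P < Q < R < S < T < U. Listing each simplex with vertices in this order, K has dimension 2 with simplices:

  0-simplices (6): P, Q, R, S, T, U
  1-simplices (15): PQ, PR, PS, PT, PU, QR, QS, QT, QU, RS, RT, RU, ST, SU, TU
  2-simplices (10): PQS, PQU, PRT, PRU, PST, QRS, QRT, QTU, RSU, STU

giving chain groups C_0 ≅ Z^6, C_1 ≅ Z^15, C_2 ≅ Z^10.

The boundary map ∂_1: C_1 → C_0 maps an edge to its endpoints' difference, ∂[p,q] = q − p.
This gives a 6×15 integer matrix of rank 5; reducing to Smith normal form yields diagonal entries (1,1,1,1,1).

Boundary ∂_2: C_2 → C_1 maps a triangle to the signed sum of its edges. For instance
  ∂QTU = TU − QU + QT,
  ∂STU = TU − SU + ST.
The resulting 15×10 matrix has rank 10, and its Smith normal form has invariant factors (1,1,1,1,1,1,1,1,1,2).

Computing H_k = (kernel of ∂_k) / (image of ∂_{k+1}):

  H_0: rank C_0 − rank ∂_1 = 6 − 5 = 1, and the invariant factors of ∂_1 are all 1, so H_0 ≅ Z.
  H_1: rank ker ∂_1 − rank ∂_2 = (15 − 5) − 10 = 0, and ∂_2 has invariant factor 2 > 1, so H_1 ≅ Z/2.
  H_2: rank ker ∂_2 − rank ∂_3 = (10 − 10) − 0 = 0, and there is no ∂_3, so H_2 ≅ 0.

H_0 = Z,  H_1 = Z/2,  H_2 = 0.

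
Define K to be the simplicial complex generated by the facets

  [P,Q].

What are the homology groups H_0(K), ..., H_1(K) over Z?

H_0 ≅ Z,  H_1 = 0.

We work with the vertex ordering P < Q. The simplices of K, each written with vertices in increasing order, are:

  0-simplices (2): P, Q
  1-simplices (1): PQ

giving chain groups C_0 ≅ Z^2, C_1 ≅ Z^1.

∂_1: C_1 → C_0 is given by ∂[p,q] = [q] − [p]. For instance
  ∂PQ = Q − P.
This gives a 2×1 integer matrix of rank 1; reducing to Smith normal form yields diagonal entries (1).

Now H_k = ker ∂_k / im ∂_{k+1}, so:

  H_0: rank C_0 − rank ∂_1 = 2 − 1 = 1, and the invariant factors of ∂_1 are all 1, so H_0 ≅ Z.
  H_1: rank ker ∂_1 − rank ∂_2 = (1 − 1) − 0 = 0, and there is no ∂_2, so H_1 ≅ 0.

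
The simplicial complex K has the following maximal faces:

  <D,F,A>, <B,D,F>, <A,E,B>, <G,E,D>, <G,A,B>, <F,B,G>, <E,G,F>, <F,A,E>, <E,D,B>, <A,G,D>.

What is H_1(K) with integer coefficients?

Take the total order A < B < D < E < F < G on the vertex set. Then K (dimension 2) consists of the simplices:

  0-simplices (6): A, B, D, E, F, G
  1-simplices (15): AB, AD, AE, AF, AG, BD, BE, BF, BG, DE, DF, DG, EF, EG, FG
  2-simplices (10): ABE, ABG, ADF, ADG, AEF, BDE, BDF, BFG, DEG, EFG

so the chain groups are C_0 ≅ Z^6, C_1 ≅ Z^15, C_2 ≅ Z^10.

The boundary map ∂_1: C_1 → C_0 sends each edge [p,q] (with p < q) to q − p. For instance
  ∂BF = F − B.
The resulting 6×15 matrix has rank 5, and its Smith normal form has invariant factors (1,1,1,1,1).

Boundary ∂_2: C_2 → C_1 maps a triangle to the signed sum of its edges. For instance
  ∂ADG = DG − AG + AD,
  ∂ADF = DF − AF + AD.
This gives a 15×10 integer matrix of rank 10; reducing to Smith normal form yields diagonal entries (1,1,1,1,1,1,1,1,1,2).

From H_k ≅ ker(∂_k) / im(∂_{k+1}) we obtain:

  H_1: rank ker ∂_1 − rank ∂_2 = (15 − 5) − 10 = 0, and ∂_2 has invariant factor 2 > 1, so H_1 ≅ Z/2.

H_1 ≅ Z/2.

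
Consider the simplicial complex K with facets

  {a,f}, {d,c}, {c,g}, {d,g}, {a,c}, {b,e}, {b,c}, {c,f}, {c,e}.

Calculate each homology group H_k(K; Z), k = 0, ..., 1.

H_0 ≅ Z,  H_1 ≅ Z^3.

Take the total order a < b < c < d < e < f < g on the vertex set. Then K (dimension 1) consists of the simplices:

  0-simplices (7): a, b, c, d, e, f, g
  1-simplices (9): ac, af, bc, be, cd, ce, cf, cg, dg

Hence C_0 ≅ Z^7, C_1 ≅ Z^9.

The boundary map ∂_1: C_1 → C_0 sends each edge [p,q] (with p < q) to q − p. For instance
  ∂bc = c − b.
The resulting 7×9 matrix has rank 6, and its Smith normal form has invariant factors (1,1,1,1,1,1).

Reading off H_k = ker ∂_k / im ∂_{k+1}:

  H_0: rank C_0 − rank ∂_1 = 7 − 6 = 1, and the invariant factors of ∂_1 are all 1, so H_0 ≅ Z.
  H_1: rank ker ∂_1 − rank ∂_2 = (9 − 6) − 0 = 3, and there is no ∂_2, so H_1 ≅ Z^3.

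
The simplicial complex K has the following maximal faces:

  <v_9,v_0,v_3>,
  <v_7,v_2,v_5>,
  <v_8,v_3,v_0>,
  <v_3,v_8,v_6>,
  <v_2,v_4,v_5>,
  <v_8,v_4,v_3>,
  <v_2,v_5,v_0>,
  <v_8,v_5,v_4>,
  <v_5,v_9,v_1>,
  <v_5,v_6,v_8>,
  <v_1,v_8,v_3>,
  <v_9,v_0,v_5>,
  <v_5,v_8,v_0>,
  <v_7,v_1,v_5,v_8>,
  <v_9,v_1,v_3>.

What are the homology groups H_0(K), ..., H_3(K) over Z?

K has 10 vertices, 25 edges, 18 triangles, 1 3-simplex.
rank ∂_0 = 0, rank ∂_1 = 9 ⇒ b_0 = 10 − 0 − 9 = 1; all invariant factors of ∂_1 are 1 so no torsion. So H_0 = Z.
rank ∂_1 = 9, rank ∂_2 = 16 ⇒ b_1 = 25 − 9 − 16 = 0; all invariant factors of ∂_2 are 1 so no torsion. So H_1 = 0.
rank ∂_2 = 16, rank ∂_3 = 1 ⇒ b_2 = 18 − 16 − 1 = 1; all invariant factors of ∂_3 are 1 so no torsion. So H_2 = Z.
rank ∂_3 = 1, rank ∂_4 = 0 ⇒ b_3 = 1 − 1 − 0 = 0. So H_3 = 0.

H_0 = Z,  H_1 = 0,  H_2 = Z,  H_3 = 0.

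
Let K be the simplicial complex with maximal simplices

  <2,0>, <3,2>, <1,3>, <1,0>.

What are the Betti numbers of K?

b_0 = 1, b_1 = 1.

K has 4 vertices, 4 edges.
rank ∂_0 = 0, rank ∂_1 = 3 ⇒ b_0 = 4 − 0 − 3 = 1; all invariant factors of ∂_1 are 1 so no torsion. So H_0 ≅ Z.
rank ∂_1 = 3, rank ∂_2 = 0 ⇒ b_1 = 4 − 3 − 0 = 1. So H_1 ≅ Z.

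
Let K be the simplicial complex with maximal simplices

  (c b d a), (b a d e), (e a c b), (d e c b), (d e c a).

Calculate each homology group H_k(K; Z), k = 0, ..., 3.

Order the vertices as a < b < c < d < e. Listing each simplex with vertices in this order, K has dimension 3 with simplices:

  0-simplices (5): a, b, c, d, e
  1-simplices (10): ab, ac, ad, ae, bc, bd, be, cd, ce, de
  2-simplices (10): abc, abd, abe, acd, ace, ade, bcd, bce, bde, cde
  3-simplices (5): abcd, abce, abde, acde, bcde

Hence C_0 ≅ Z^5, C_1 ≅ Z^10, C_2 ≅ Z^10, C_3 ≅ Z^5.

∂_1: C_1 → C_0 is given by ∂[p,q] = [q] − [p].
The 5×10 boundary matrix has rank 4 and Smith normal form diag(1,1,1,1).

The boundary map ∂_2: C_2 → C_1 sends each 2-simplex [p,q,r] to [q,r] − [p,r] + [p,q]. For instance
  ∂bde = de − be + bd,
  ∂abd = bd − ad + ab.
As a 10×10 matrix over Z this has rank 6, with invariant factors (1,1,1,1,1,1).

The boundary map ∂_3: C_3 → C_2 sends each 3-simplex σ to the alternating sum Σ_i (−1)^i (σ with its i-th vertex removed). For instance
  ∂bcde = cde − bde + bce − bcd,
  ∂acde = cde − ade + ace − acd.
This gives a 10×5 integer matrix of rank 4; reducing to Smith normal form yields diagonal entries (1,1,1,1).

Reading off H_k = ker ∂_k / im ∂_{k+1}:

  H_0: rank C_0 − rank ∂_1 = 5 − 4 = 1, and the invariant factors of ∂_1 are all 1, so H_0 ≅ Z.
  H_1: rank ker ∂_1 − rank ∂_2 = (10 − 4) − 6 = 0, and the invariant factors of ∂_2 are all 1, so H_1 ≅ 0.
  H_2: rank ker ∂_2 − rank ∂_3 = (10 − 6) − 4 = 0, and the invariant factors of ∂_3 are all 1, so H_2 ≅ 0.
  H_3: rank ker ∂_3 − rank ∂_4 = (5 − 4) − 0 = 1, and there is no ∂_4, so H_3 ≅ Z.

H_0 = Z,  H_1 = 0,  H_2 = 0,  H_3 = Z.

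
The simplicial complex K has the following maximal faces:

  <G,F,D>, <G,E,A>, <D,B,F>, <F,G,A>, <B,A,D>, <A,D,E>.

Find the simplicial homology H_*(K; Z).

Take the total order A < B < D < E < F < G on the vertex set. Then K (dimension 2) consists of the simplices:

  0-simplices (6): A, B, D, E, F, G
  1-simplices (12): AB, AD, AE, AF, AG, BD, BF, DE, DF, DG, EG, FG
  2-simplices (6): ABD, ADE, AEG, AFG, BDF, DFG

so the chain groups are C_0 ≅ Z^6, C_1 ≅ Z^12, C_2 ≅ Z^6.

∂_1: C_1 → C_0 sends each edge [p,q] (with p < q) to q − p.
The 6×12 boundary matrix has rank 5 and Smith normal form diag(1,1,1,1,1).

The boundary map ∂_2: C_2 → C_1 maps a triangle to the signed sum of its edges. For instance
  ∂AEG = EG − AG + AE,
  ∂BDF = DF − BF + BD.
As a 12×6 matrix over Z this has rank 6, with invariant factors (1,1,1,1,1,1).

Reading off H_k = ker ∂_k / im ∂_{k+1}:

  H_0: rank C_0 − rank ∂_1 = 6 − 5 = 1, and the invariant factors of ∂_1 are all 1, so H_0 ≅ Z.
  H_1: rank ker ∂_1 − rank ∂_2 = (12 − 5) − 6 = 1, and the invariant factors of ∂_2 are all 1, so H_1 ≅ Z.
  H_2: rank ker ∂_2 − rank ∂_3 = (6 − 6) − 0 = 0, and there is no ∂_3, so H_2 ≅ 0.

As a check, the Euler characteristic is 6 − 12 + 6 = 0, which agrees with 1 − 1 + 0 = 0.

H_0 = Z,  H_1 = Z,  H_2 = 0.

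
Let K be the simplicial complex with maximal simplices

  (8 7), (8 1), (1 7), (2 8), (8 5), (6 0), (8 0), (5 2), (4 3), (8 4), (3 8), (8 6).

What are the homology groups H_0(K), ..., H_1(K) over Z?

H_0 = Z,  H_1 = Z^4.

K has 9 vertices, 12 edges.
rank ∂_0 = 0, rank ∂_1 = 8 ⇒ b_0 = 9 − 0 − 8 = 1; all invariant factors of ∂_1 are 1 so no torsion. So H_0 ≅ Z.
rank ∂_1 = 8, rank ∂_2 = 0 ⇒ b_1 = 12 − 8 − 0 = 4. So H_1 ≅ Z^4.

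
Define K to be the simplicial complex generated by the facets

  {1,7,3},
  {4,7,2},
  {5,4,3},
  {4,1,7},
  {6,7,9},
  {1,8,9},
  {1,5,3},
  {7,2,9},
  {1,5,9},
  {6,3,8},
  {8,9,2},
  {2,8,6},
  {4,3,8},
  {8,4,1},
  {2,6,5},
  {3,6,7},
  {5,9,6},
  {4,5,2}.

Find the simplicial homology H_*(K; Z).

We work with the vertex ordering 1 < 2 < 3 < 4 < 5 < 6 < 7 < 8 < 9. The simplices of K, each written with vertices in increasing order, are:

  0-simplices (9): [1], [2], [3], [4], [5], [6], [7], [8], [9]
  1-simplices (27): (27 of them)
  2-simplices (18): [1,3,5], [1,3,7], [1,4,7], [1,4,8], [1,5,9], [1,8,9], [2,4,5], [2,4,7], [2,5,6], [2,6,8], [2,7,9], [2,8,9], [3,4,5], [3,4,8], [3,6,7], [3,6,8], [5,6,9], [6,7,9]

so the chain groups are C_0 ≅ Z^9, C_1 ≅ Z^27, C_2 ≅ Z^18.

∂_1: C_1 → C_0 maps an edge to its endpoints' difference, ∂[p,q] = q − p. For instance
  ∂[2,9] = [9] − [2].
The 9×27 boundary matrix has rank 8 and Smith normal form diag(1,1,1,1,1,1,1,1).

Boundary ∂_2: C_2 → C_1 sends each 2-simplex [p,q,r] to [q,r] − [p,r] + [p,q]. For instance
  ∂[1,8,9] = [8,9] − [1,9] + [1,8],
  ∂[1,3,7] = [3,7] − [1,7] + [1,3].
The 27×18 boundary matrix has rank 18 and Smith normal form diag(1,1,1,1,1,1,1,1,1,1,1,1,1,1,1,1,1,2).

Now H_k = ker ∂_k / im ∂_{k+1}, so:

  H_0: rank C_0 − rank ∂_1 = 9 − 8 = 1, and the invariant factors of ∂_1 are all 1, so H_0 ≅ Z.
  H_1: rank ker ∂_1 − rank ∂_2 = (27 − 8) − 18 = 1, and ∂_2 has invariant factor 2 > 1, so H_1 ≅ Z ⊕ Z_2.
  H_2: rank ker ∂_2 − rank ∂_3 = (18 − 18) − 0 = 0, and there is no ∂_3, so H_2 ≅ 0.

As a check, the Euler characteristic is 9 − 27 + 18 = 0, which agrees with 1 − 1 + 0 = 0.
(K is a triangulation of the Klein bottle.)

H_0 = Z,  H_1 = Z ⊕ Z_2,  H_2 = 0.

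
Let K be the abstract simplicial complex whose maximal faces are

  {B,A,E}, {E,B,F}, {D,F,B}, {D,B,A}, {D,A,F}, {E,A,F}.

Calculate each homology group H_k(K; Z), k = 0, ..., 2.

H_0 = Z,  H_1 = 0,  H_2 = Z.

Fix the vertex order A < B < D < E < F and write every simplex with vertices in increasing order. Then dim K = 2 and the simplices of K are:

  0-simplices (5): A, B, D, E, F
  1-simplices (9): AB, AD, AE, AF, BD, BE, BF, DF, EF
  2-simplices (6): ABD, ABE, ADF, AEF, BDF, BEF

Hence C_0 ≅ Z^5, C_1 ≅ Z^9, C_2 ≅ Z^6.

Boundary ∂_1: C_1 → C_0 is given by ∂[p,q] = [q] − [p].
The 5×9 boundary matrix has rank 4 and Smith normal form diag(1,1,1,1).

Boundary ∂_2: C_2 → C_1 sends each 2-simplex [p,q,r] to [q,r] − [p,r] + [p,q]. For instance
  ∂AEF = EF − AF + AE,
  ∂BEF = EF − BF + BE.
The 9×6 boundary matrix has rank 5 and Smith normal form diag(1,1,1,1,1).

Computing H_k = (kernel of ∂_k) / (image of ∂_{k+1}):

  H_0: rank C_0 − rank ∂_1 = 5 − 4 = 1, and the invariant factors of ∂_1 are all 1, so H_0 = Z.
  H_1: rank ker ∂_1 − rank ∂_2 = (9 − 4) − 5 = 0, and the invariant factors of ∂_2 are all 1, so H_1 = 0.
  H_2: rank ker ∂_2 − rank ∂_3 = (6 − 5) − 0 = 1, and there is no ∂_3, so H_2 = Z.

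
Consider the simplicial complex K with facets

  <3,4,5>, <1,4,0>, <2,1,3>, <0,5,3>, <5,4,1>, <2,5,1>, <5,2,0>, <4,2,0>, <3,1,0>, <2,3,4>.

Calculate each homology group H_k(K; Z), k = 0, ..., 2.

H_0 ≅ Z,  H_1 ≅ Z/2,  H_2 = 0.

Order the vertices as 0 < 1 < 2 < 3 < 4 < 5. Listing each simplex with vertices in this order, K has dimension 2 with simplices:

  0-simplices (6): [0], [1], [2], [3], [4], [5]
  1-simplices (15): [0,1], [0,2], [0,3], [0,4], [0,5], [1,2], [1,3], [1,4], [1,5], [2,3], [2,4], [2,5], [3,4], [3,5], [4,5]
  2-simplices (10): [0,1,3], [0,1,4], [0,2,4], [0,2,5], [0,3,5], [1,2,3], [1,2,5], [1,4,5], [2,3,4], [3,4,5]

Hence C_0 ≅ Z^6, C_1 ≅ Z^15, C_2 ≅ Z^10.

∂_1: C_1 → C_0 maps an edge to its endpoints' difference, ∂[p,q] = q − p.
This gives a 6×15 integer matrix of rank 5; reducing to Smith normal form yields diagonal entries (1,1,1,1,1).

Boundary ∂_2: C_2 → C_1 acts by ∂[p,q,r] = [q,r] − [p,r] + [p,q]. For instance
  ∂[3,4,5] = [4,5] − [3,5] + [3,4],
  ∂[0,1,3] = [1,3] − [0,3] + [0,1].
This gives a 15×10 integer matrix of rank 10; reducing to Smith normal form yields diagonal entries (1,1,1,1,1,1,1,1,1,2).

Computing H_k = (kernel of ∂_k) / (image of ∂_{k+1}):

  H_0: rank C_0 − rank ∂_1 = 6 − 5 = 1, and the invariant factors of ∂_1 are all 1, so H_0 = Z.
  H_1: rank ker ∂_1 − rank ∂_2 = (15 − 5) − 10 = 0, and ∂_2 has invariant factor 2 > 1, so H_1 = Z/2.
  H_2: rank ker ∂_2 − rank ∂_3 = (10 − 10) − 0 = 0, and there is no ∂_3, so H_2 = 0.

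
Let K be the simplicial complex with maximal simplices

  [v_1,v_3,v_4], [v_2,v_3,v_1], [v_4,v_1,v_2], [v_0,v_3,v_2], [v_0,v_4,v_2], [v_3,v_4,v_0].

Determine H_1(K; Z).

H_1 = 0.

Order the vertices as v_0 < v_1 < v_2 < v_3 < v_4. Listing each simplex with vertices in this order, K has dimension 2 with simplices:

  0-simplices (5): [v_0], [v_1], [v_2], [v_3], [v_4]
  1-simplices (9): [v_0,v_2], [v_0,v_3], [v_0,v_4], [v_1,v_2], [v_1,v_3], [v_1,v_4], [v_2,v_3], [v_2,v_4], [v_3,v_4]
  2-simplices (6): [v_0,v_2,v_3], [v_0,v_2,v_4], [v_0,v_3,v_4], [v_1,v_2,v_3], [v_1,v_2,v_4], [v_1,v_3,v_4]

so the chain groups are C_0 ≅ Z^5, C_1 ≅ Z^9, C_2 ≅ Z^6.

The boundary map ∂_1: C_1 → C_0 is given by ∂[p,q] = [q] − [p].
As a 5×9 matrix over Z this has rank 4, with invariant factors (1,1,1,1).

∂_2: C_2 → C_1 sends each 2-simplex [p,q,r] to [q,r] − [p,r] + [p,q]. For instance
  ∂[v_0,v_2,v_3] = [v_2,v_3] − [v_0,v_3] + [v_0,v_2],
  ∂[v_0,v_3,v_4] = [v_3,v_4] − [v_0,v_4] + [v_0,v_3].
The 9×6 boundary matrix has rank 5 and Smith normal form diag(1,1,1,1,1).

Reading off H_k = ker ∂_k / im ∂_{k+1}:

  H_1: rank ker ∂_1 − rank ∂_2 = (9 − 4) − 5 = 0, and the invariant factors of ∂_2 are all 1, so H_1 = 0.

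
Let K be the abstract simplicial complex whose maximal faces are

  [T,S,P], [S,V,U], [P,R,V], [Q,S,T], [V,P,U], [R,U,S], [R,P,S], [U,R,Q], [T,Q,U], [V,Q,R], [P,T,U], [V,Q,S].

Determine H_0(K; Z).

H_0 ≅ Z.

We work with the vertex ordering P < Q < R < S < T < U < V. The simplices of K, each written with vertices in increasing order, are:

  0-simplices (7): P, Q, R, S, T, U, V
  1-simplices (18): PR, PS, PT, PU, PV, QR, QS, QT, QU, QV, RS, RU, RV, ST, SU, SV, TU, UV
  2-simplices (12): PRS, PRV, PST, PTU, PUV, QRU, QRV, QST, QSV, QTU, RSU, SUV

giving chain groups C_0 ≅ Z^7, C_1 ≅ Z^18, C_2 ≅ Z^12.

The boundary map ∂_1: C_1 → C_0 maps an edge to its endpoints' difference, ∂[p,q] = q − p. For instance
  ∂PT = T − P.
As a 7×18 matrix over Z this has rank 6, with invariant factors (1,1,1,1,1,1).

The boundary map ∂_2: C_2 → C_1 acts by ∂[p,q,r] = [q,r] − [p,r] + [p,q]. For instance
  ∂RSU = SU − RU + RS,
  ∂PRV = RV − PV + PR.
This gives a 18×12 integer matrix of rank 12; reducing to Smith normal form yields diagonal entries (1,1,1,1,1,1,1,1,1,1,1,2).

Now H_k = ker ∂_k / im ∂_{k+1}, so:

  H_0: rank C_0 − rank ∂_1 = 7 − 6 = 1, and the invariant factors of ∂_1 are all 1, so H_0 ≅ Z.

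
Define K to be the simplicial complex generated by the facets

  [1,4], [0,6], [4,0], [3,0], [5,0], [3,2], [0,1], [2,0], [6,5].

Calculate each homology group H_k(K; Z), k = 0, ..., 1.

K has 7 vertices, 9 edges.
rank ∂_0 = 0, rank ∂_1 = 6 ⇒ b_0 = 7 − 0 − 6 = 1; all invariant factors of ∂_1 are 1 so no torsion. So H_0 ≅ Z.
rank ∂_1 = 6, rank ∂_2 = 0 ⇒ b_1 = 9 − 6 − 0 = 3. So H_1 ≅ Z^3.

H_0 ≅ Z,  H_1 ≅ Z^3.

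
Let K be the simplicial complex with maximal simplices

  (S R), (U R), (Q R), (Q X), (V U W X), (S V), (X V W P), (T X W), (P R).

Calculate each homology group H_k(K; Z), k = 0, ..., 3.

H_0 ≅ Z,  H_1 ≅ Z^3,  H_2 = 0,  H_3 = 0.

Take the total order P < Q < R < S < T < U < V < W < X on the vertex set. Then K (dimension 3) consists of the simplices:

  0-simplices (9): P, Q, R, S, T, U, V, W, X
  1-simplices (17): PR, PV, PW, PX, QR, QX, RS, RU, SV, TW, TX, UV, UW, UX, VW, VX, WX
  2-simplices (8): PVW, PVX, PWX, TWX, UVW, UVX, UWX, VWX
  3-simplices (2): PVWX, UVWX

giving chain groups C_0 ≅ Z^9, C_1 ≅ Z^17, C_2 ≅ Z^8, C_3 ≅ Z^2.

The boundary map ∂_1: C_1 → C_0 sends each edge [p,q] (with p < q) to q − p. For instance
  ∂UX = X − U.
This gives a 9×17 integer matrix of rank 8; reducing to Smith normal form yields diagonal entries (1,1,1,1,1,1,1,1).

The boundary map ∂_2: C_2 → C_1 acts by ∂[p,q,r] = [q,r] − [p,r] + [p,q]. For instance
  ∂PWX = WX − PX + PW,
  ∂UVW = VW − UW + UV.
This gives a 17×8 integer matrix of rank 6; reducing to Smith normal form yields diagonal entries (1,1,1,1,1,1).

Boundary ∂_3: C_3 → C_2 sends each 3-simplex σ to the alternating sum Σ_i (−1)^i (σ with its i-th vertex removed). For instance
  ∂PVWX = VWX − PWX + PVX − PVW,
  ∂UVWX = VWX − UWX + UVX − UVW.
This gives a 8×2 integer matrix of rank 2; reducing to Smith normal form yields diagonal entries (1,1).

Now H_k = ker ∂_k / im ∂_{k+1}, so:

  H_0: rank C_0 − rank ∂_1 = 9 − 8 = 1, and the invariant factors of ∂_1 are all 1, so H_0 ≅ Z.
  H_1: rank ker ∂_1 − rank ∂_2 = (17 − 8) − 6 = 3, and the invariant factors of ∂_2 are all 1, so H_1 ≅ Z^3.
  H_2: rank ker ∂_2 − rank ∂_3 = (8 − 6) − 2 = 0, and the invariant factors of ∂_3 are all 1, so H_2 ≅ 0.
  H_3: rank ker ∂_3 − rank ∂_4 = (2 − 2) − 0 = 0, and there is no ∂_4, so H_3 ≅ 0.

As a check, the Euler characteristic is 9 − 17 + 8 − 2 = -2, which agrees with 1 − 3 + 0 − 0 = -2.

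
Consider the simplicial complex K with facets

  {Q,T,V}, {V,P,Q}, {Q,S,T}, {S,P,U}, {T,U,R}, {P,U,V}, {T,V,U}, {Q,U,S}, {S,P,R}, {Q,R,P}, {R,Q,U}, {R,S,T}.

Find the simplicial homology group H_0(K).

H_0 = Z.

Fix the vertex order P < Q < R < S < T < U < V and write every simplex with vertices in increasing order. Then dim K = 2 and the simplices of K are:

  0-simplices (7): P, Q, R, S, T, U, V
  1-simplices (18): PQ, PR, PS, PU, PV, QR, QS, QT, QU, QV, RS, RT, RU, ST, SU, TU, TV, UV
  2-simplices (12): PQR, PQV, PRS, PSU, PUV, QRU, QST, QSU, QTV, RST, RTU, TUV

so the chain groups are C_0 ≅ Z^7, C_1 ≅ Z^18, C_2 ≅ Z^12.

The boundary map ∂_1: C_1 → C_0 sends each edge [p,q] (with p < q) to q − p. For instance
  ∂RT = T − R.
As a 7×18 matrix over Z this has rank 6, with invariant factors (1,1,1,1,1,1).

∂_2: C_2 → C_1 sends each 2-simplex [p,q,r] to [q,r] − [p,r] + [p,q]. For instance
  ∂RST = ST − RT + RS,
  ∂PRS = RS − PS + PR.
The resulting 18×12 matrix has rank 12, and its Smith normal form has invariant factors (1,1,1,1,1,1,1,1,1,1,1,2).

From H_k ≅ ker(∂_k) / im(∂_{k+1}) we obtain:

  H_0: rank C_0 − rank ∂_1 = 7 − 6 = 1, and the invariant factors of ∂_1 are all 1, so H_0 ≅ Z.

(K is a triangulation of the real projective plane RP^2.)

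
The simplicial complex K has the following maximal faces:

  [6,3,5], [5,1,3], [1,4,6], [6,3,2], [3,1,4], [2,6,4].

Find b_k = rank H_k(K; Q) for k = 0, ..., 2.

b_0 = 1, b_1 = 1, b_2 = 0.

Take the total order 1 < 2 < 3 < 4 < 5 < 6 on the vertex set. Then K (dimension 2) consists of the simplices:

  0-simplices (6): [1], [2], [3], [4], [5], [6]
  1-simplices (12): [1,3], [1,4], [1,5], [1,6], [2,3], [2,4], [2,6], [3,4], [3,5], [3,6], [4,6], [5,6]
  2-simplices (6): [1,3,4], [1,3,5], [1,4,6], [2,3,6], [2,4,6], [3,5,6]

giving chain groups C_0 ≅ Z^6, C_1 ≅ Z^12, C_2 ≅ Z^6.

The boundary map ∂_1: C_1 → C_0 is given by ∂[p,q] = [q] − [p]. For instance
  ∂[2,3] = [3] − [2].
As a 6×12 matrix over Z this has rank 5, with invariant factors (1,1,1,1,1).

Boundary ∂_2: C_2 → C_1 acts by ∂[p,q,r] = [q,r] − [p,r] + [p,q]. For instance
  ∂[2,3,6] = [3,6] − [2,6] + [2,3],
  ∂[1,4,6] = [4,6] − [1,6] + [1,4].
This gives a 12×6 integer matrix of rank 6; reducing to Smith normal form yields diagonal entries (1,1,1,1,1,1).

From H_k ≅ ker(∂_k) / im(∂_{k+1}) we obtain:

  H_0: rank C_0 − rank ∂_1 = 6 − 5 = 1, and the invariant factors of ∂_1 are all 1, so H_0 = Z.
  H_1: rank ker ∂_1 − rank ∂_2 = (12 − 5) − 6 = 1, and the invariant factors of ∂_2 are all 1, so H_1 = Z.
  H_2: rank ker ∂_2 − rank ∂_3 = (6 − 6) − 0 = 0, and there is no ∂_3, so H_2 = 0.

As a check, the Euler characteristic is 6 − 12 + 6 = 0, which agrees with 1 − 1 + 0 = 0.

Hence the Betti numbers are b_0 = 1, b_1 = 1, b_2 = 0.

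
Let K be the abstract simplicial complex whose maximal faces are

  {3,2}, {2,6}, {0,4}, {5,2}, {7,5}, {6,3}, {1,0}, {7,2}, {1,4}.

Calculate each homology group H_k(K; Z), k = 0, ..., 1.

H_0 ≅ Z^2,  H_1 ≅ Z^3.

K has 8 vertices, 9 edges.
rank ∂_0 = 0, rank ∂_1 = 6 ⇒ b_0 = 8 − 0 − 6 = 2; all invariant factors of ∂_1 are 1 so no torsion. So H_0 ≅ Z^2.
rank ∂_1 = 6, rank ∂_2 = 0 ⇒ b_1 = 9 − 6 − 0 = 3. So H_1 ≅ Z^3.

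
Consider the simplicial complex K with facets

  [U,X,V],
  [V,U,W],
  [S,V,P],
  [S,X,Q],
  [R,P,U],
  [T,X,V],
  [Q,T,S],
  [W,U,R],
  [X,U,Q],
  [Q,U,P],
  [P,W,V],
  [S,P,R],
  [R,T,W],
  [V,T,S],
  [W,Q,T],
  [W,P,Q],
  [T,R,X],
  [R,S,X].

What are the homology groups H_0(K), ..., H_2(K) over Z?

Take the total order P < Q < R < S < T < U < V < W < X on the vertex set. Then K (dimension 2) consists of the simplices:

  0-simplices (9): P, Q, R, S, T, U, V, W, X
  1-simplices (27): PQ, PR, PS, PU, PV, PW, QS, QT, QU, QW, QX, RS, RT, RU, RW, RX, ST, SV, SX, TV, TW, TX, UV, UW, UX, VW, VX
  2-simplices (18): PQU, PQW, PRS, PRU, PSV, PVW, QST, QSX, QTW, QUX, RSX, RTW, RTX, RUW, STV, TVX, UVW, UVX

Hence C_0 ≅ Z^9, C_1 ≅ Z^27, C_2 ≅ Z^18.

The boundary map ∂_1: C_1 → C_0 is given by ∂[p,q] = [q] − [p].
The resulting 9×27 matrix has rank 8, and its Smith normal form has invariant factors (1,1,1,1,1,1,1,1).

The boundary map ∂_2: C_2 → C_1 acts by ∂[p,q,r] = [q,r] − [p,r] + [p,q]. For instance
  ∂PRU = RU − PU + PR,
  ∂RTX = TX − RX + RT.
The 27×18 boundary matrix has rank 18 and Smith normal form diag(1,1,1,1,1,1,1,1,1,1,1,1,1,1,1,1,1,2).

From H_k ≅ ker(∂_k) / im(∂_{k+1}) we obtain:

  H_0: rank C_0 − rank ∂_1 = 9 − 8 = 1, and the invariant factors of ∂_1 are all 1, so H_0 = Z.
  H_1: rank ker ∂_1 − rank ∂_2 = (27 − 8) − 18 = 1, and ∂_2 has invariant factor 2 > 1, so H_1 = Z ⊕ Z/2Z.
  H_2: rank ker ∂_2 − rank ∂_3 = (18 − 18) − 0 = 0, and there is no ∂_3, so H_2 = 0.

(K is a triangulation of the Klein bottle.)

H_0 ≅ Z,  H_1 ≅ Z ⊕ Z/2Z,  H_2 = 0.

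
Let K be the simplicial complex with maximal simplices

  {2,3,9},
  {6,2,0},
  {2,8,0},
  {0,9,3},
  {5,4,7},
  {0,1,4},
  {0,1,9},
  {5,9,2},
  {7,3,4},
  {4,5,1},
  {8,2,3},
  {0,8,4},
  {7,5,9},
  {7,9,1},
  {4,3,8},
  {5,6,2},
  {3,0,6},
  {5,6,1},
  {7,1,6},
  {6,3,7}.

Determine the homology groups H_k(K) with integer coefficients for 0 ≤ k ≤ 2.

Order the vertices as 0 < 1 < 2 < 3 < 4 < 5 < 6 < 7 < 8 < 9. Listing each simplex with vertices in this order, K has dimension 2 with simplices:

  0-simplices (10): [0], [1], [2], [3], [4], [5], [6], [7], [8], [9]
  1-simplices (30): (30 of them)
  2-simplices (20): (20 of them)

Hence C_0 ≅ Z^10, C_1 ≅ Z^30, C_2 ≅ Z^20.

The boundary map ∂_1: C_1 → C_0 maps an edge to its endpoints' difference, ∂[p,q] = q − p. For instance
  ∂[3,8] = [8] − [3].
This gives a 10×30 integer matrix of rank 9; reducing to Smith normal form yields diagonal entries (1,1,1,1,1,1,1,1,1).

Boundary ∂_2: C_2 → C_1 sends each 2-simplex [p,q,r] to [q,r] − [p,r] + [p,q]. For instance
  ∂[2,3,8] = [3,8] − [2,8] + [2,3],
  ∂[3,6,7] = [6,7] − [3,7] + [3,6].
This gives a 30×20 integer matrix of rank 20; reducing to Smith normal form yields diagonal entries (1,1,1,1,1,1,1,1,1,1,1,1,1,1,1,1,1,1,1,2).

Computing H_k = (kernel of ∂_k) / (image of ∂_{k+1}):

  H_0: rank C_0 − rank ∂_1 = 10 − 9 = 1, and the invariant factors of ∂_1 are all 1, so H_0 = Z.
  H_1: rank ker ∂_1 − rank ∂_2 = (30 − 9) − 20 = 1, and ∂_2 has invariant factor 2 > 1, so H_1 = Z ⊕ Z/2.
  H_2: rank ker ∂_2 − rank ∂_3 = (20 − 20) − 0 = 0, and there is no ∂_3, so H_2 = 0.

As a check, the Euler characteristic is 10 − 30 + 20 = 0, which agrees with 1 − 1 + 0 = 0.

H_0 ≅ Z,  H_1 ≅ Z ⊕ Z/2,  H_2 = 0.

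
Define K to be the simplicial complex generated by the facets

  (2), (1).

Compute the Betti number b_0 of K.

Take the total order 1 < 2 on the vertex set. Then K (dimension 0) consists of the simplices:

  0-simplices (2): [1], [2]

Hence C_0 ≅ Z^2.

From H_k ≅ ker(∂_k) / im(∂_{k+1}) we obtain:

  H_0: rank C_0 − rank ∂_1 = 2 − 0 = 2, and there is no ∂_1, so H_0 = Z^2.

(K is a triangulation of a set of 2 points.)

Hence the Betti numbers are b_0 = 2.

b_0 = 2.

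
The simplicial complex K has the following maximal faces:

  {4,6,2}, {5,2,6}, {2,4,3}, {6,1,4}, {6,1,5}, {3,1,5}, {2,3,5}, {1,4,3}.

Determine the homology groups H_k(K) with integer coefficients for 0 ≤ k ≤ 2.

H_0 ≅ Z,  H_1 = 0,  H_2 ≅ Z.

We work with the vertex ordering 1 < 2 < 3 < 4 < 5 < 6. The simplices of K, each written with vertices in increasing order, are:

  0-simplices (6): [1], [2], [3], [4], [5], [6]
  1-simplices (12): [1,3], [1,4], [1,5], [1,6], [2,3], [2,4], [2,5], [2,6], [3,4], [3,5], [4,6], [5,6]
  2-simplices (8): [1,3,4], [1,3,5], [1,4,6], [1,5,6], [2,3,4], [2,3,5], [2,4,6], [2,5,6]

giving chain groups C_0 ≅ Z^6, C_1 ≅ Z^12, C_2 ≅ Z^8.

Boundary ∂_1: C_1 → C_0 is given by ∂[p,q] = [q] − [p]. For instance
  ∂[4,6] = [6] − [4].
As a 6×12 matrix over Z this has rank 5, with invariant factors (1,1,1,1,1).

The boundary map ∂_2: C_2 → C_1 acts by ∂[p,q,r] = [q,r] − [p,r] + [p,q]. For instance
  ∂[1,3,5] = [3,5] − [1,5] + [1,3],
  ∂[2,5,6] = [5,6] − [2,6] + [2,5].
This gives a 12×8 integer matrix of rank 7; reducing to Smith normal form yields diagonal entries (1,1,1,1,1,1,1).

Computing H_k = (kernel of ∂_k) / (image of ∂_{k+1}):

  H_0: rank C_0 − rank ∂_1 = 6 − 5 = 1, and the invariant factors of ∂_1 are all 1, so H_0 = Z.
  H_1: rank ker ∂_1 − rank ∂_2 = (12 − 5) − 7 = 0, and the invariant factors of ∂_2 are all 1, so H_1 = 0.
  H_2: rank ker ∂_2 − rank ∂_3 = (8 − 7) − 0 = 1, and there is no ∂_3, so H_2 = Z.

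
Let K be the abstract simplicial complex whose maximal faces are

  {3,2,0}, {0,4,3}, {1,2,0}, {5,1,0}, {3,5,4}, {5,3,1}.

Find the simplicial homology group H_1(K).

K has 6 vertices, 12 edges, 6 triangles.
rank ∂_1 = 5, rank ∂_2 = 6 ⇒ b_1 = 12 − 5 − 6 = 1; all invariant factors of ∂_2 are 1 so no torsion. So H_1 ≅ Z.

H_1 = Z.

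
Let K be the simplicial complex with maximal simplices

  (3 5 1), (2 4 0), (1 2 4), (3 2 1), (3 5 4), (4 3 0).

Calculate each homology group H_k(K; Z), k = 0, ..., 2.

K has 6 vertices, 12 edges, 6 triangles.
rank ∂_0 = 0, rank ∂_1 = 5 ⇒ b_0 = 6 − 0 − 5 = 1; all invariant factors of ∂_1 are 1 so no torsion. So H_0 = Z.
rank ∂_1 = 5, rank ∂_2 = 6 ⇒ b_1 = 12 − 5 − 6 = 1; all invariant factors of ∂_2 are 1 so no torsion. So H_1 = Z.
rank ∂_2 = 6, rank ∂_3 = 0 ⇒ b_2 = 6 − 6 − 0 = 0. So H_2 = 0.

H_0 ≅ Z,  H_1 ≅ Z,  H_2 = 0.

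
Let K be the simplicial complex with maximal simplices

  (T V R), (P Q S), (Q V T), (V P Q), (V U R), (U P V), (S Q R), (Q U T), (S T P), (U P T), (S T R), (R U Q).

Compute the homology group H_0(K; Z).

Take the total order P < Q < R < S < T < U < V on the vertex set. Then K (dimension 2) consists of the simplices:

  0-simplices (7): P, Q, R, S, T, U, V
  1-simplices (18): PQ, PS, PT, PU, PV, QR, QS, QT, QU, QV, RS, RT, RU, RV, ST, TU, TV, UV
  2-simplices (12): PQS, PQV, PST, PTU, PUV, QRS, QRU, QTU, QTV, RST, RTV, RUV

Hence C_0 ≅ Z^7, C_1 ≅ Z^18, C_2 ≅ Z^12.

∂_1: C_1 → C_0 maps an edge to its endpoints' difference, ∂[p,q] = q − p. For instance
  ∂QR = R − Q.
This gives a 7×18 integer matrix of rank 6; reducing to Smith normal form yields diagonal entries (1,1,1,1,1,1).

The boundary map ∂_2: C_2 → C_1 maps a triangle to the signed sum of its edges. For instance
  ∂PQV = QV − PV + PQ,
  ∂QTV = TV − QV + QT.
This gives a 18×12 integer matrix of rank 12; reducing to Smith normal form yields diagonal entries (1,1,1,1,1,1,1,1,1,1,1,2).

Now H_k = ker ∂_k / im ∂_{k+1}, so:

  H_0: rank C_0 − rank ∂_1 = 7 − 6 = 1, and the invariant factors of ∂_1 are all 1, so H_0 ≅ Z.

H_0 ≅ Z.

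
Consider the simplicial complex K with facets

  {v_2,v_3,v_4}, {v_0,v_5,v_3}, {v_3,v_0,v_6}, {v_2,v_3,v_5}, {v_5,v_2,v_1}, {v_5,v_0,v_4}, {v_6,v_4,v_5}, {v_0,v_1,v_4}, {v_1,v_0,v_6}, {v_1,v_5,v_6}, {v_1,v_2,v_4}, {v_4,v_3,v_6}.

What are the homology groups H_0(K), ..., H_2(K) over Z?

Fix the vertex order v_0 < v_1 < v_2 < v_3 < v_4 < v_5 < v_6 and write every simplex with vertices in increasing order. Then dim K = 2 and the simplices of K are:

  0-simplices (7): [v_0], [v_1], [v_2], [v_3], [v_4], [v_5], [v_6]
  1-simplices (18): (18 of them)
  2-simplices (12): (12 of them)

Hence C_0 ≅ Z^7, C_1 ≅ Z^18, C_2 ≅ Z^12.

The boundary map ∂_1: C_1 → C_0 is given by ∂[p,q] = [q] − [p]. For instance
  ∂[v_1,v_2] = [v_2] − [v_1].
As a 7×18 matrix over Z this has rank 6, with invariant factors (1,1,1,1,1,1).

∂_2: C_2 → C_1 maps a triangle to the signed sum of its edges. For instance
  ∂[v_0,v_3,v_5] = [v_3,v_5] − [v_0,v_5] + [v_0,v_3],
  ∂[v_4,v_5,v_6] = [v_5,v_6] − [v_4,v_6] + [v_4,v_5].
This gives a 18×12 integer matrix of rank 12; reducing to Smith normal form yields diagonal entries (1,1,1,1,1,1,1,1,1,1,1,2).

Computing H_k = (kernel of ∂_k) / (image of ∂_{k+1}):

  H_0: rank C_0 − rank ∂_1 = 7 − 6 = 1, and the invariant factors of ∂_1 are all 1, so H_0 ≅ Z.
  H_1: rank ker ∂_1 − rank ∂_2 = (18 − 6) − 12 = 0, and ∂_2 has invariant factor 2 > 1, so H_1 ≅ Z_2.
  H_2: rank ker ∂_2 − rank ∂_3 = (12 − 12) − 0 = 0, and there is no ∂_3, so H_2 ≅ 0.

H_0 = Z,  H_1 = Z_2,  H_2 = 0.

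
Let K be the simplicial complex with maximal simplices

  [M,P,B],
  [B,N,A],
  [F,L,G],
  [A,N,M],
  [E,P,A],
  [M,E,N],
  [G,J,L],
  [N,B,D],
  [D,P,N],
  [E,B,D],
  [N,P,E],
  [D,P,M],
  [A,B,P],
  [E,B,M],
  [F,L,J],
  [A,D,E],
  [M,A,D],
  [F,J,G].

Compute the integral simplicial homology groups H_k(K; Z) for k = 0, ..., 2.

H_0 ≅ Z^2,  H_1 ≅ Z^2,  H_2 ≅ Z^2.

Fix the vertex order A < B < D < E < F < G < J < L < M < N < P and write every simplex with vertices in increasing order. Then dim K = 2 and the simplices of K are:

  0-simplices (11): A, B, D, E, F, G, J, L, M, N, P
  1-simplices (27): AB, AD, AE, AM, AN, AP, BD, BE, BM, BN, BP, DE, DM, DN, DP, EM, EN, EP, FG, FJ, FL, GJ, GL, JL, MN, MP, NP
  2-simplices (18): ABN, ABP, ADE, ADM, AEP, AMN, BDE, BDN, BEM, BMP, DMP, DNP, EMN, ENP, FGJ, FGL, FJL, GJL

so the chain groups are C_0 ≅ Z^11, C_1 ≅ Z^27, C_2 ≅ Z^18.

The boundary map ∂_1: C_1 → C_0 is given by ∂[p,q] = [q] − [p].
The resulting 11×27 matrix has rank 9, and its Smith normal form has invariant factors (1,1,1,1,1,1,1,1,1).

The boundary map ∂_2: C_2 → C_1 maps a triangle to the signed sum of its edges. For instance
  ∂AEP = EP − AP + AE,
  ∂EMN = MN − EN + EM.
This gives a 27×18 integer matrix of rank 16; reducing to Smith normal form yields diagonal entries (1,1,1,1,1,1,1,1,1,1,1,1,1,1,1,1).

Computing H_k = (kernel of ∂_k) / (image of ∂_{k+1}):

  H_0: rank C_0 − rank ∂_1 = 11 − 9 = 2, and the invariant factors of ∂_1 are all 1, so H_0 = Z^2.
  H_1: rank ker ∂_1 − rank ∂_2 = (27 − 9) − 16 = 2, and the invariant factors of ∂_2 are all 1, so H_1 = Z^2.
  H_2: rank ker ∂_2 − rank ∂_3 = (18 − 16) − 0 = 2, and there is no ∂_3, so H_2 = Z^2.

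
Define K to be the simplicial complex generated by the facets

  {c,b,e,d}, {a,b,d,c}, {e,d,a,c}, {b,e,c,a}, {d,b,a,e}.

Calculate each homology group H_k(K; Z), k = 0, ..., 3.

H_0 ≅ Z,  H_1 = 0,  H_2 = 0,  H_3 ≅ Z.

Order the vertices as a < b < c < d < e. Listing each simplex with vertices in this order, K has dimension 3 with simplices:

  0-simplices (5): a, b, c, d, e
  1-simplices (10): ab, ac, ad, ae, bc, bd, be, cd, ce, de
  2-simplices (10): abc, abd, abe, acd, ace, ade, bcd, bce, bde, cde
  3-simplices (5): abcd, abce, abde, acde, bcde

so the chain groups are C_0 ≅ Z^5, C_1 ≅ Z^10, C_2 ≅ Z^10, C_3 ≅ Z^5.

∂_1: C_1 → C_0 maps an edge to its endpoints' difference, ∂[p,q] = q − p. For instance
  ∂ae = e − a.
As a 5×10 matrix over Z this has rank 4, with invariant factors (1,1,1,1).

Boundary ∂_2: C_2 → C_1 sends each 2-simplex [p,q,r] to [q,r] − [p,r] + [p,q]. For instance
  ∂ade = de − ae + ad,
  ∂cde = de − ce + cd.
The 10×10 boundary matrix has rank 6 and Smith normal form diag(1,1,1,1,1,1).

The boundary map ∂_3: C_3 → C_2 sends each 3-simplex σ to the alternating sum Σ_i (−1)^i (σ with its i-th vertex removed). For instance
  ∂bcde = cde − bde + bce − bcd,
  ∂abcd = bcd − acd + abd − abc.
As a 10×5 matrix over Z this has rank 4, with invariant factors (1,1,1,1).

Now H_k = ker ∂_k / im ∂_{k+1}, so:

  H_0: rank C_0 − rank ∂_1 = 5 − 4 = 1, and the invariant factors of ∂_1 are all 1, so H_0 = Z.
  H_1: rank ker ∂_1 − rank ∂_2 = (10 − 4) − 6 = 0, and the invariant factors of ∂_2 are all 1, so H_1 = 0.
  H_2: rank ker ∂_2 − rank ∂_3 = (10 − 6) − 4 = 0, and the invariant factors of ∂_3 are all 1, so H_2 = 0.
  H_3: rank ker ∂_3 − rank ∂_4 = (5 − 4) − 0 = 1, and there is no ∂_4, so H_3 = Z.

(K is a triangulation of the 3-sphere S^3.)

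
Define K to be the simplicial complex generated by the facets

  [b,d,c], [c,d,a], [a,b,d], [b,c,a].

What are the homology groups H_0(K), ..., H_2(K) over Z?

We work with the vertex ordering a < b < c < d. The simplices of K, each written with vertices in increasing order, are:

  0-simplices (4): a, b, c, d
  1-simplices (6): ab, ac, ad, bc, bd, cd
  2-simplices (4): abc, abd, acd, bcd

giving chain groups C_0 ≅ Z^4, C_1 ≅ Z^6, C_2 ≅ Z^4.

∂_1: C_1 → C_0 sends each edge [p,q] (with p < q) to q − p. For instance
  ∂bc = c − b.
This gives a 4×6 integer matrix of rank 3; reducing to Smith normal form yields diagonal entries (1,1,1).

∂_2: C_2 → C_1 sends each 2-simplex [p,q,r] to [q,r] − [p,r] + [p,q]. For instance
  ∂abd = bd − ad + ab,
  ∂bcd = cd − bd + bc.
The resulting 6×4 matrix has rank 3, and its Smith normal form has invariant factors (1,1,1).

Reading off H_k = ker ∂_k / im ∂_{k+1}:

  H_0: rank C_0 − rank ∂_1 = 4 − 3 = 1, and the invariant factors of ∂_1 are all 1, so H_0 ≅ Z.
  H_1: rank ker ∂_1 − rank ∂_2 = (6 − 3) − 3 = 0, and the invariant factors of ∂_2 are all 1, so H_1 ≅ 0.
  H_2: rank ker ∂_2 − rank ∂_3 = (4 − 3) − 0 = 1, and there is no ∂_3, so H_2 ≅ Z.

H_0 = Z,  H_1 = 0,  H_2 = Z.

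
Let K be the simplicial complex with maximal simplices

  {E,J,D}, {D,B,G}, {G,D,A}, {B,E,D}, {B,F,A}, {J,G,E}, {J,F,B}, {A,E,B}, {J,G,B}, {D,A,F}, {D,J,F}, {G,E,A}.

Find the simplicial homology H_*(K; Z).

We work with the vertex ordering A < B < D < E < F < G < J. The simplices of K, each written with vertices in increasing order, are:

  0-simplices (7): A, B, D, E, F, G, J
  1-simplices (18): AB, AD, AE, AF, AG, BD, BE, BF, BG, BJ, DE, DF, DG, DJ, EG, EJ, FJ, GJ
  2-simplices (12): ABE, ABF, ADF, ADG, AEG, BDE, BDG, BFJ, BGJ, DEJ, DFJ, EGJ

so the chain groups are C_0 ≅ Z^7, C_1 ≅ Z^18, C_2 ≅ Z^12.

Boundary ∂_1: C_1 → C_0 is given by ∂[p,q] = [q] − [p].
The 7×18 boundary matrix has rank 6 and Smith normal form diag(1,1,1,1,1,1).

Boundary ∂_2: C_2 → C_1 acts by ∂[p,q,r] = [q,r] − [p,r] + [p,q]. For instance
  ∂AEG = EG − AG + AE,
  ∂DEJ = EJ − DJ + DE.
The resulting 18×12 matrix has rank 12, and its Smith normal form has invariant factors (1,1,1,1,1,1,1,1,1,1,1,2).

From H_k ≅ ker(∂_k) / im(∂_{k+1}) we obtain:

  H_0: rank C_0 − rank ∂_1 = 7 − 6 = 1, and the invariant factors of ∂_1 are all 1, so H_0 = Z.
  H_1: rank ker ∂_1 − rank ∂_2 = (18 − 6) − 12 = 0, and ∂_2 has invariant factor 2 > 1, so H_1 = Z/2.
  H_2: rank ker ∂_2 − rank ∂_3 = (12 − 12) − 0 = 0, and there is no ∂_3, so H_2 = 0.

H_0 = Z,  H_1 = Z/2,  H_2 = 0.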